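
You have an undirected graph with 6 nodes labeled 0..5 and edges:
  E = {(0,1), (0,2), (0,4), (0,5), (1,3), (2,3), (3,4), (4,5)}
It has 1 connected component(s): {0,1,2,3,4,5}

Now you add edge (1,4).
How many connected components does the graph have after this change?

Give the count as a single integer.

Answer: 1

Derivation:
Initial component count: 1
Add (1,4): endpoints already in same component. Count unchanged: 1.
New component count: 1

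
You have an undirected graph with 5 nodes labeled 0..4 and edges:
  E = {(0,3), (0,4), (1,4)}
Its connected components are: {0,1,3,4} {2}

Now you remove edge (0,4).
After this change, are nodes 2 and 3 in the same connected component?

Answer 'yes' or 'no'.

Initial components: {0,1,3,4} {2}
Removing edge (0,4): it was a bridge — component count 2 -> 3.
New components: {0,3} {1,4} {2}
Are 2 and 3 in the same component? no

Answer: no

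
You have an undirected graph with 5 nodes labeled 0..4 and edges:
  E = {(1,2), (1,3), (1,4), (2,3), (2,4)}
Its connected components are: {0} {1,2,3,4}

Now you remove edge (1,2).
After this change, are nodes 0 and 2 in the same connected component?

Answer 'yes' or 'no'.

Answer: no

Derivation:
Initial components: {0} {1,2,3,4}
Removing edge (1,2): not a bridge — component count unchanged at 2.
New components: {0} {1,2,3,4}
Are 0 and 2 in the same component? no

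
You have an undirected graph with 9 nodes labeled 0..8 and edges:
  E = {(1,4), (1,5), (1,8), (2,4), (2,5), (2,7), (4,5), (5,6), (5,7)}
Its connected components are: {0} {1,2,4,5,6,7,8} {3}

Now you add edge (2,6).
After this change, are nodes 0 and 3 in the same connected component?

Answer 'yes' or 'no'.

Initial components: {0} {1,2,4,5,6,7,8} {3}
Adding edge (2,6): both already in same component {1,2,4,5,6,7,8}. No change.
New components: {0} {1,2,4,5,6,7,8} {3}
Are 0 and 3 in the same component? no

Answer: no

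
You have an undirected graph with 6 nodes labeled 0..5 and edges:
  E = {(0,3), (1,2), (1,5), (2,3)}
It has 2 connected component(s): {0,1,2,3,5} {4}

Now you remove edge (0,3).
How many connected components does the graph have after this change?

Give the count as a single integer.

Answer: 3

Derivation:
Initial component count: 2
Remove (0,3): it was a bridge. Count increases: 2 -> 3.
  After removal, components: {0} {1,2,3,5} {4}
New component count: 3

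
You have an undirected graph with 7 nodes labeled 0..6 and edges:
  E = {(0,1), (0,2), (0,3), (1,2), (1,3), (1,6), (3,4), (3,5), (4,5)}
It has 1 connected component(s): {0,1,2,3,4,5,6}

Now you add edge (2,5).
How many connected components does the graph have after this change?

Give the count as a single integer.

Answer: 1

Derivation:
Initial component count: 1
Add (2,5): endpoints already in same component. Count unchanged: 1.
New component count: 1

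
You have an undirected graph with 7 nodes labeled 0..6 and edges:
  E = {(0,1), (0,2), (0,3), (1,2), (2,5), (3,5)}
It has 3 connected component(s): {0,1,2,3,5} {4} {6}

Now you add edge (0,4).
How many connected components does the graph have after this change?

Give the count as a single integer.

Answer: 2

Derivation:
Initial component count: 3
Add (0,4): merges two components. Count decreases: 3 -> 2.
New component count: 2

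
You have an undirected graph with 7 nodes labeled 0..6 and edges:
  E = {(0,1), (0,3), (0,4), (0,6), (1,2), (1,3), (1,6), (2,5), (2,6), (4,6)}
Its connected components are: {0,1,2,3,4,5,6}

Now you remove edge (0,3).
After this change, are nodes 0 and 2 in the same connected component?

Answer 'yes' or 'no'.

Initial components: {0,1,2,3,4,5,6}
Removing edge (0,3): not a bridge — component count unchanged at 1.
New components: {0,1,2,3,4,5,6}
Are 0 and 2 in the same component? yes

Answer: yes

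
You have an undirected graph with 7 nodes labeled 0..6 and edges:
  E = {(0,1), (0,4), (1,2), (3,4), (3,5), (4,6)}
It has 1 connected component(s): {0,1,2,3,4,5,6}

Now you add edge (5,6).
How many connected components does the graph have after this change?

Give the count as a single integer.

Answer: 1

Derivation:
Initial component count: 1
Add (5,6): endpoints already in same component. Count unchanged: 1.
New component count: 1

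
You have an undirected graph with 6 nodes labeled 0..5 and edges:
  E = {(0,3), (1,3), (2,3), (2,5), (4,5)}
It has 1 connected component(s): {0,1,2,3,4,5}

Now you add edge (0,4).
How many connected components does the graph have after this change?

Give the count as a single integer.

Answer: 1

Derivation:
Initial component count: 1
Add (0,4): endpoints already in same component. Count unchanged: 1.
New component count: 1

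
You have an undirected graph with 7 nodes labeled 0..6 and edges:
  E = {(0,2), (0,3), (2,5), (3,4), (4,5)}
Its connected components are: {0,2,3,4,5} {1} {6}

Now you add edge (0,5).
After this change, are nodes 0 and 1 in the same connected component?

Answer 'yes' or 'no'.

Answer: no

Derivation:
Initial components: {0,2,3,4,5} {1} {6}
Adding edge (0,5): both already in same component {0,2,3,4,5}. No change.
New components: {0,2,3,4,5} {1} {6}
Are 0 and 1 in the same component? no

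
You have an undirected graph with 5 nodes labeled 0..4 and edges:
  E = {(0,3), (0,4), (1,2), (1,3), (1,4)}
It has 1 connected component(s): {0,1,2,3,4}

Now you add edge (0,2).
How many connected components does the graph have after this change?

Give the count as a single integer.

Answer: 1

Derivation:
Initial component count: 1
Add (0,2): endpoints already in same component. Count unchanged: 1.
New component count: 1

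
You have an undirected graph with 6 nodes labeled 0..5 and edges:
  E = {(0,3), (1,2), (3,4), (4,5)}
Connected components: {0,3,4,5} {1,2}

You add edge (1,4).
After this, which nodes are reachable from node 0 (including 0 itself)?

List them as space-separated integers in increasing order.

Answer: 0 1 2 3 4 5

Derivation:
Before: nodes reachable from 0: {0,3,4,5}
Adding (1,4): merges 0's component with another. Reachability grows.
After: nodes reachable from 0: {0,1,2,3,4,5}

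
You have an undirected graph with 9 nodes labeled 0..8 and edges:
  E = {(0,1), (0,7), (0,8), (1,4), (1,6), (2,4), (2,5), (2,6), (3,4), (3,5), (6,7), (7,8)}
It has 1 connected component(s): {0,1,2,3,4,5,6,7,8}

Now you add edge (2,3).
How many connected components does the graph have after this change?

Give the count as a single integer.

Initial component count: 1
Add (2,3): endpoints already in same component. Count unchanged: 1.
New component count: 1

Answer: 1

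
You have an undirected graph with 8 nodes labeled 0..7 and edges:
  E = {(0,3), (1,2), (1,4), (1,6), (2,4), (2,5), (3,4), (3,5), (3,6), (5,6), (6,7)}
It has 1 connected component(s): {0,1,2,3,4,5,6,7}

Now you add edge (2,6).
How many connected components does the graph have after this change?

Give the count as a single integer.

Initial component count: 1
Add (2,6): endpoints already in same component. Count unchanged: 1.
New component count: 1

Answer: 1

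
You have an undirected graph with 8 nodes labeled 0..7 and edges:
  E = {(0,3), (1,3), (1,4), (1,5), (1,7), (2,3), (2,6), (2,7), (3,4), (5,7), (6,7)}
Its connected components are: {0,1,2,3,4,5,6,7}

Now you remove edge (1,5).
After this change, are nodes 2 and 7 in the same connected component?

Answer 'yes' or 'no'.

Answer: yes

Derivation:
Initial components: {0,1,2,3,4,5,6,7}
Removing edge (1,5): not a bridge — component count unchanged at 1.
New components: {0,1,2,3,4,5,6,7}
Are 2 and 7 in the same component? yes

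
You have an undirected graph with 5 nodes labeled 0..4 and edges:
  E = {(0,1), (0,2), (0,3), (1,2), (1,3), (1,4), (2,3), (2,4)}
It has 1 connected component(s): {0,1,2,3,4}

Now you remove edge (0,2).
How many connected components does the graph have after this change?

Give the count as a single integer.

Answer: 1

Derivation:
Initial component count: 1
Remove (0,2): not a bridge. Count unchanged: 1.
  After removal, components: {0,1,2,3,4}
New component count: 1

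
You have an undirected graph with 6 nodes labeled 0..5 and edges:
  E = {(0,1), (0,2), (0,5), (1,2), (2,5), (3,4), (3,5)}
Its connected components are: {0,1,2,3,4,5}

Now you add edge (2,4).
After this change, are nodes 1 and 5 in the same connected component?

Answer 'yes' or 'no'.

Initial components: {0,1,2,3,4,5}
Adding edge (2,4): both already in same component {0,1,2,3,4,5}. No change.
New components: {0,1,2,3,4,5}
Are 1 and 5 in the same component? yes

Answer: yes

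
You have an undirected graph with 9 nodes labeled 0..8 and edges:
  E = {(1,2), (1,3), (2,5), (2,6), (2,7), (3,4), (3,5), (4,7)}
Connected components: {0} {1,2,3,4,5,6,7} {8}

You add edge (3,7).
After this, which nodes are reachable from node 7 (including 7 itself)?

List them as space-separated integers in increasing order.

Answer: 1 2 3 4 5 6 7

Derivation:
Before: nodes reachable from 7: {1,2,3,4,5,6,7}
Adding (3,7): both endpoints already in same component. Reachability from 7 unchanged.
After: nodes reachable from 7: {1,2,3,4,5,6,7}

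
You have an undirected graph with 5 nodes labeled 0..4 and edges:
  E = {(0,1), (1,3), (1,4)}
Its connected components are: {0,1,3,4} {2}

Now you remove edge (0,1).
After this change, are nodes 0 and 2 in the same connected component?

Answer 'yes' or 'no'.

Answer: no

Derivation:
Initial components: {0,1,3,4} {2}
Removing edge (0,1): it was a bridge — component count 2 -> 3.
New components: {0} {1,3,4} {2}
Are 0 and 2 in the same component? no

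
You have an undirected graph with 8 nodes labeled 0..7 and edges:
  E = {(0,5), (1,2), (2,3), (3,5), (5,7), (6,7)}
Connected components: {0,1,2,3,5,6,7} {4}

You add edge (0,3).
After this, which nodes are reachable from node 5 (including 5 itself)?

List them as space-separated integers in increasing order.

Answer: 0 1 2 3 5 6 7

Derivation:
Before: nodes reachable from 5: {0,1,2,3,5,6,7}
Adding (0,3): both endpoints already in same component. Reachability from 5 unchanged.
After: nodes reachable from 5: {0,1,2,3,5,6,7}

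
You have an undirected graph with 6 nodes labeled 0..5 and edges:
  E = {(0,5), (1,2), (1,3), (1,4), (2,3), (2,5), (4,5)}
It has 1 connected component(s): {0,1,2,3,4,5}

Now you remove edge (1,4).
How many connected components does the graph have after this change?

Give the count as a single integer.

Initial component count: 1
Remove (1,4): not a bridge. Count unchanged: 1.
  After removal, components: {0,1,2,3,4,5}
New component count: 1

Answer: 1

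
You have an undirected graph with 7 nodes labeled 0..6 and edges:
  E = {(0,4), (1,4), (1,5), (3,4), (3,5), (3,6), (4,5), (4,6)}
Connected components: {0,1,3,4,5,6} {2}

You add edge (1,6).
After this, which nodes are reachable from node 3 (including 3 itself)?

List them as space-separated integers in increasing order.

Before: nodes reachable from 3: {0,1,3,4,5,6}
Adding (1,6): both endpoints already in same component. Reachability from 3 unchanged.
After: nodes reachable from 3: {0,1,3,4,5,6}

Answer: 0 1 3 4 5 6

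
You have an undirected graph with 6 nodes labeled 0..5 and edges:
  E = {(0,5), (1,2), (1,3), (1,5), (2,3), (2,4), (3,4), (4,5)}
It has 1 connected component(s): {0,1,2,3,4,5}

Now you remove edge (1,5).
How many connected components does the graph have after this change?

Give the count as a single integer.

Answer: 1

Derivation:
Initial component count: 1
Remove (1,5): not a bridge. Count unchanged: 1.
  After removal, components: {0,1,2,3,4,5}
New component count: 1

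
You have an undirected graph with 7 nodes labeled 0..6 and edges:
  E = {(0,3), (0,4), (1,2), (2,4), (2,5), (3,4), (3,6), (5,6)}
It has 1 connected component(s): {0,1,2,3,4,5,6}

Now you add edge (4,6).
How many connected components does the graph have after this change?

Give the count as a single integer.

Initial component count: 1
Add (4,6): endpoints already in same component. Count unchanged: 1.
New component count: 1

Answer: 1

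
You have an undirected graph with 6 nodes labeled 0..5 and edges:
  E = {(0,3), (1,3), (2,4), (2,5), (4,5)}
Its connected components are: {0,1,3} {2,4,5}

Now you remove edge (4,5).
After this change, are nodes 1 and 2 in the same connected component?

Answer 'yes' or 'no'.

Answer: no

Derivation:
Initial components: {0,1,3} {2,4,5}
Removing edge (4,5): not a bridge — component count unchanged at 2.
New components: {0,1,3} {2,4,5}
Are 1 and 2 in the same component? no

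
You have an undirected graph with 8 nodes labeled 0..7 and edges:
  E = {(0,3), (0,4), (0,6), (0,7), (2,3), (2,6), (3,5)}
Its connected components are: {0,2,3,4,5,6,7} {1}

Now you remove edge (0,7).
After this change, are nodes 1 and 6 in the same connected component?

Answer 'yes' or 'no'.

Initial components: {0,2,3,4,5,6,7} {1}
Removing edge (0,7): it was a bridge — component count 2 -> 3.
New components: {0,2,3,4,5,6} {1} {7}
Are 1 and 6 in the same component? no

Answer: no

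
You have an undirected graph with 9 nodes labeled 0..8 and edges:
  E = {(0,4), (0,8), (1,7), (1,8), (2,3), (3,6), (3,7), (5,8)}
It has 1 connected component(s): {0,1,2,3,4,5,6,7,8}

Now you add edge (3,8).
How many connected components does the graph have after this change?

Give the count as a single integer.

Initial component count: 1
Add (3,8): endpoints already in same component. Count unchanged: 1.
New component count: 1

Answer: 1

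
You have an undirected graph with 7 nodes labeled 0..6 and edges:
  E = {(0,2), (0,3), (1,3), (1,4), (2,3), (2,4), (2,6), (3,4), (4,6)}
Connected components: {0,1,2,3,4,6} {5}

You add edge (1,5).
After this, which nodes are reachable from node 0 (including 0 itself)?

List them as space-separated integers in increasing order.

Before: nodes reachable from 0: {0,1,2,3,4,6}
Adding (1,5): merges 0's component with another. Reachability grows.
After: nodes reachable from 0: {0,1,2,3,4,5,6}

Answer: 0 1 2 3 4 5 6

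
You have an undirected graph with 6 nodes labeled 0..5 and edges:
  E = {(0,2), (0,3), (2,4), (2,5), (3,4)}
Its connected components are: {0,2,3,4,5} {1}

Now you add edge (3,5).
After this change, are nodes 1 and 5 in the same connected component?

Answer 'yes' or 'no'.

Answer: no

Derivation:
Initial components: {0,2,3,4,5} {1}
Adding edge (3,5): both already in same component {0,2,3,4,5}. No change.
New components: {0,2,3,4,5} {1}
Are 1 and 5 in the same component? no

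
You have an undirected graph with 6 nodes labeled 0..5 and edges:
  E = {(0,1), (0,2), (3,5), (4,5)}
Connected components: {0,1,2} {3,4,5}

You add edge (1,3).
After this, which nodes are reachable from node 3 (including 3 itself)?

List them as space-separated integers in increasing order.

Before: nodes reachable from 3: {3,4,5}
Adding (1,3): merges 3's component with another. Reachability grows.
After: nodes reachable from 3: {0,1,2,3,4,5}

Answer: 0 1 2 3 4 5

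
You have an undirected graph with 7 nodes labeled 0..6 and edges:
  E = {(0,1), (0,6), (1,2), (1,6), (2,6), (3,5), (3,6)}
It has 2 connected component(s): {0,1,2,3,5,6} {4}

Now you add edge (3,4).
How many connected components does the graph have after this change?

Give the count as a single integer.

Answer: 1

Derivation:
Initial component count: 2
Add (3,4): merges two components. Count decreases: 2 -> 1.
New component count: 1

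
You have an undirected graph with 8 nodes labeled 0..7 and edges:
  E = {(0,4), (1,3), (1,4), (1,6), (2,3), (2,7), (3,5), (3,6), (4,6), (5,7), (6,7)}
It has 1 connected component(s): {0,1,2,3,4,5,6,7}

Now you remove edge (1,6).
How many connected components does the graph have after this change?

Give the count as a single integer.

Answer: 1

Derivation:
Initial component count: 1
Remove (1,6): not a bridge. Count unchanged: 1.
  After removal, components: {0,1,2,3,4,5,6,7}
New component count: 1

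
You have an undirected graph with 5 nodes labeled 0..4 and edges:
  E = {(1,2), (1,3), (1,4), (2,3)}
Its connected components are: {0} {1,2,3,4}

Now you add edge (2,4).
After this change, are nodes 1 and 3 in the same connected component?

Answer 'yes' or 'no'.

Answer: yes

Derivation:
Initial components: {0} {1,2,3,4}
Adding edge (2,4): both already in same component {1,2,3,4}. No change.
New components: {0} {1,2,3,4}
Are 1 and 3 in the same component? yes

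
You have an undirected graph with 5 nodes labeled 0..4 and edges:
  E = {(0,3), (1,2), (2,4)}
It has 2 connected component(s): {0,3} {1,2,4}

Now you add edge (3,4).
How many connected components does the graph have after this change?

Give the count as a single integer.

Answer: 1

Derivation:
Initial component count: 2
Add (3,4): merges two components. Count decreases: 2 -> 1.
New component count: 1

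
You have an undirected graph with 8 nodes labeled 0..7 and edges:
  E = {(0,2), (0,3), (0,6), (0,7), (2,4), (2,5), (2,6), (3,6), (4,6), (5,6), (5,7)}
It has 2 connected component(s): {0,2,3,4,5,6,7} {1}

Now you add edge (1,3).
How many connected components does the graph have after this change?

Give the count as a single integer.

Initial component count: 2
Add (1,3): merges two components. Count decreases: 2 -> 1.
New component count: 1

Answer: 1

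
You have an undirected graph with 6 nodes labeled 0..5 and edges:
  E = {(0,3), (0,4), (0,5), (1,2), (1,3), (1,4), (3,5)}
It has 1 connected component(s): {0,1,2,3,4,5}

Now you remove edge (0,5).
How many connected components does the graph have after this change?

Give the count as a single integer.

Initial component count: 1
Remove (0,5): not a bridge. Count unchanged: 1.
  After removal, components: {0,1,2,3,4,5}
New component count: 1

Answer: 1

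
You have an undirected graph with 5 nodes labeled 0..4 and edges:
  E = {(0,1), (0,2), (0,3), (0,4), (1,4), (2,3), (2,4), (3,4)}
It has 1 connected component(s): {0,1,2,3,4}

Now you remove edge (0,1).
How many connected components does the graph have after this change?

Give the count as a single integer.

Initial component count: 1
Remove (0,1): not a bridge. Count unchanged: 1.
  After removal, components: {0,1,2,3,4}
New component count: 1

Answer: 1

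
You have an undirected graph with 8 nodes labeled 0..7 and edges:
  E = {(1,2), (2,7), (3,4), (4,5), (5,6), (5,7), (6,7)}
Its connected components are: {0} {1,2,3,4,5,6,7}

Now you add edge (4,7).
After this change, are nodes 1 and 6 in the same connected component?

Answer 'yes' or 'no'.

Answer: yes

Derivation:
Initial components: {0} {1,2,3,4,5,6,7}
Adding edge (4,7): both already in same component {1,2,3,4,5,6,7}. No change.
New components: {0} {1,2,3,4,5,6,7}
Are 1 and 6 in the same component? yes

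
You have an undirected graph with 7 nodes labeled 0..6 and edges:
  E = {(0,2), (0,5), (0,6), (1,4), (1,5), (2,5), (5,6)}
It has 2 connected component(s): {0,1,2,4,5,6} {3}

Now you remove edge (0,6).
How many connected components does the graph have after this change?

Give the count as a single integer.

Answer: 2

Derivation:
Initial component count: 2
Remove (0,6): not a bridge. Count unchanged: 2.
  After removal, components: {0,1,2,4,5,6} {3}
New component count: 2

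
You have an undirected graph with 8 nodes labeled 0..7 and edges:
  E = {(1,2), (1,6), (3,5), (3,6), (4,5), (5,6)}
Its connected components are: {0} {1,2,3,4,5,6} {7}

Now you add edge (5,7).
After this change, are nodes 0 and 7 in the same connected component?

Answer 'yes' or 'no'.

Answer: no

Derivation:
Initial components: {0} {1,2,3,4,5,6} {7}
Adding edge (5,7): merges {1,2,3,4,5,6} and {7}.
New components: {0} {1,2,3,4,5,6,7}
Are 0 and 7 in the same component? no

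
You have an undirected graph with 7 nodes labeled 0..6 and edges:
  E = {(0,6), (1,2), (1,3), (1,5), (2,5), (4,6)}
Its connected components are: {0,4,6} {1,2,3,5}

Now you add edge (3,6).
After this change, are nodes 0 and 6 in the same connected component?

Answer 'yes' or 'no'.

Initial components: {0,4,6} {1,2,3,5}
Adding edge (3,6): merges {1,2,3,5} and {0,4,6}.
New components: {0,1,2,3,4,5,6}
Are 0 and 6 in the same component? yes

Answer: yes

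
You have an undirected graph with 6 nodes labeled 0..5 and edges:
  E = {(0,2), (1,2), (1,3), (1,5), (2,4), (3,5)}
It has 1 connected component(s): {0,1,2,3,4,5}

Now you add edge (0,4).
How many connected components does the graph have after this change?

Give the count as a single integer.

Initial component count: 1
Add (0,4): endpoints already in same component. Count unchanged: 1.
New component count: 1

Answer: 1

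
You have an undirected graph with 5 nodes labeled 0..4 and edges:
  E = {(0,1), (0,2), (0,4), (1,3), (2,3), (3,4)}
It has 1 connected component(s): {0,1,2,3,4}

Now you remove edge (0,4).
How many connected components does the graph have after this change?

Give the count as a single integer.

Initial component count: 1
Remove (0,4): not a bridge. Count unchanged: 1.
  After removal, components: {0,1,2,3,4}
New component count: 1

Answer: 1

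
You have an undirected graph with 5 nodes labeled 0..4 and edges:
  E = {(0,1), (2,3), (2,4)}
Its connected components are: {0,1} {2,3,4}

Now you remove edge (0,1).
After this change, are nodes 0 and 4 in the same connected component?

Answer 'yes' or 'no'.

Answer: no

Derivation:
Initial components: {0,1} {2,3,4}
Removing edge (0,1): it was a bridge — component count 2 -> 3.
New components: {0} {1} {2,3,4}
Are 0 and 4 in the same component? no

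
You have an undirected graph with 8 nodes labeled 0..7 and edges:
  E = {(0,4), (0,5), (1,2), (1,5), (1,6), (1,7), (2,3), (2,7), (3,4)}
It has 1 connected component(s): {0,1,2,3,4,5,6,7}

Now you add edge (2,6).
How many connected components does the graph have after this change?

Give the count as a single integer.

Answer: 1

Derivation:
Initial component count: 1
Add (2,6): endpoints already in same component. Count unchanged: 1.
New component count: 1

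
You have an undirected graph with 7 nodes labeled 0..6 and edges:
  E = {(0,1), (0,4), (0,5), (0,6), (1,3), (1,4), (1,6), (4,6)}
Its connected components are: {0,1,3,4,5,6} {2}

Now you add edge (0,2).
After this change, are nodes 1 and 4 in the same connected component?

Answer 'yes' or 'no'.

Initial components: {0,1,3,4,5,6} {2}
Adding edge (0,2): merges {0,1,3,4,5,6} and {2}.
New components: {0,1,2,3,4,5,6}
Are 1 and 4 in the same component? yes

Answer: yes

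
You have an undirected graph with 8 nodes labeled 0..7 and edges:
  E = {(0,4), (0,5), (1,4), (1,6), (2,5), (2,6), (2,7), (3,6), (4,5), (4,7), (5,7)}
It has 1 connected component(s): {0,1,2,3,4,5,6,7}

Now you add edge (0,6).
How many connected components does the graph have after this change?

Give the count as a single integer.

Initial component count: 1
Add (0,6): endpoints already in same component. Count unchanged: 1.
New component count: 1

Answer: 1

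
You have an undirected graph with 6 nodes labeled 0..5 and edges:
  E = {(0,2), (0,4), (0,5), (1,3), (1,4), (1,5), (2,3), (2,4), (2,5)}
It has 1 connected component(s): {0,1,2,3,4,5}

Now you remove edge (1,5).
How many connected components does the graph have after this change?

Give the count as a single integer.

Answer: 1

Derivation:
Initial component count: 1
Remove (1,5): not a bridge. Count unchanged: 1.
  After removal, components: {0,1,2,3,4,5}
New component count: 1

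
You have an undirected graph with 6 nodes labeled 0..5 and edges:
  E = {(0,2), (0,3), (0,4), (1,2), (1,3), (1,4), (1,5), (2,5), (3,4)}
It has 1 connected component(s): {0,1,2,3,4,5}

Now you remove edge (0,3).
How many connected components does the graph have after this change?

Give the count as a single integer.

Answer: 1

Derivation:
Initial component count: 1
Remove (0,3): not a bridge. Count unchanged: 1.
  After removal, components: {0,1,2,3,4,5}
New component count: 1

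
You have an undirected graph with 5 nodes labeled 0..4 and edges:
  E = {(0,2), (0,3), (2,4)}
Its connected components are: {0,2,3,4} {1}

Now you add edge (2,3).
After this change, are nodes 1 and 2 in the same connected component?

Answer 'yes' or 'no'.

Initial components: {0,2,3,4} {1}
Adding edge (2,3): both already in same component {0,2,3,4}. No change.
New components: {0,2,3,4} {1}
Are 1 and 2 in the same component? no

Answer: no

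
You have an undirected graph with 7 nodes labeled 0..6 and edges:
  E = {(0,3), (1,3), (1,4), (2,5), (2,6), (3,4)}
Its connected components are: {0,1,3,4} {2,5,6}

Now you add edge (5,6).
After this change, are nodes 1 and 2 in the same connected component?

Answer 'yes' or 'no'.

Answer: no

Derivation:
Initial components: {0,1,3,4} {2,5,6}
Adding edge (5,6): both already in same component {2,5,6}. No change.
New components: {0,1,3,4} {2,5,6}
Are 1 and 2 in the same component? no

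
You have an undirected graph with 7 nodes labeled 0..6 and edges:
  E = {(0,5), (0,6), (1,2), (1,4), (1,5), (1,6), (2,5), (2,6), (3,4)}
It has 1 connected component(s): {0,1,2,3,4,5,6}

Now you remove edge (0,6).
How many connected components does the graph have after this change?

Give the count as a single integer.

Initial component count: 1
Remove (0,6): not a bridge. Count unchanged: 1.
  After removal, components: {0,1,2,3,4,5,6}
New component count: 1

Answer: 1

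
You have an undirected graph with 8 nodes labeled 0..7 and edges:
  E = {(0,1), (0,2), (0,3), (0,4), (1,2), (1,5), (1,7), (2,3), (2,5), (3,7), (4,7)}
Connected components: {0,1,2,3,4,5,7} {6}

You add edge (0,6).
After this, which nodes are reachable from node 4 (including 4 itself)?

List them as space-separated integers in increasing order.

Answer: 0 1 2 3 4 5 6 7

Derivation:
Before: nodes reachable from 4: {0,1,2,3,4,5,7}
Adding (0,6): merges 4's component with another. Reachability grows.
After: nodes reachable from 4: {0,1,2,3,4,5,6,7}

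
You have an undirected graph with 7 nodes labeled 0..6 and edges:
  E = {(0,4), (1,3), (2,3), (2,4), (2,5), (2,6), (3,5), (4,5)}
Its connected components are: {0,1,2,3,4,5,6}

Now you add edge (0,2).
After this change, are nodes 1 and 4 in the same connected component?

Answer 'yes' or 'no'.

Initial components: {0,1,2,3,4,5,6}
Adding edge (0,2): both already in same component {0,1,2,3,4,5,6}. No change.
New components: {0,1,2,3,4,5,6}
Are 1 and 4 in the same component? yes

Answer: yes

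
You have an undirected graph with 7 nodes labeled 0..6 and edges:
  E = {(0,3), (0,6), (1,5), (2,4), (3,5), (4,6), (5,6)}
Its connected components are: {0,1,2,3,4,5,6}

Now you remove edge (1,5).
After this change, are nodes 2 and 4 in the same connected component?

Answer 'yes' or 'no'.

Answer: yes

Derivation:
Initial components: {0,1,2,3,4,5,6}
Removing edge (1,5): it was a bridge — component count 1 -> 2.
New components: {0,2,3,4,5,6} {1}
Are 2 and 4 in the same component? yes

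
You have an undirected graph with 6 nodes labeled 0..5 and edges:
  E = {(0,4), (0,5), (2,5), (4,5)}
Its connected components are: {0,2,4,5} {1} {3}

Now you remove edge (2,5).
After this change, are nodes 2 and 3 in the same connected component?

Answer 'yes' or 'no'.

Initial components: {0,2,4,5} {1} {3}
Removing edge (2,5): it was a bridge — component count 3 -> 4.
New components: {0,4,5} {1} {2} {3}
Are 2 and 3 in the same component? no

Answer: no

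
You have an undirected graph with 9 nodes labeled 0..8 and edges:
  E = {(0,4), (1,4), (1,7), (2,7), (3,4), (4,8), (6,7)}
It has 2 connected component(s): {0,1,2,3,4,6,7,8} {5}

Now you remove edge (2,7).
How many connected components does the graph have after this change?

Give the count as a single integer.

Initial component count: 2
Remove (2,7): it was a bridge. Count increases: 2 -> 3.
  After removal, components: {0,1,3,4,6,7,8} {2} {5}
New component count: 3

Answer: 3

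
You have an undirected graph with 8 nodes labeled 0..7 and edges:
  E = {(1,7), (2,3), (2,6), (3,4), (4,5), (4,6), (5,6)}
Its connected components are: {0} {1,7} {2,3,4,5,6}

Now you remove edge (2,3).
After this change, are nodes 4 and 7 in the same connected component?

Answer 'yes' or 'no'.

Initial components: {0} {1,7} {2,3,4,5,6}
Removing edge (2,3): not a bridge — component count unchanged at 3.
New components: {0} {1,7} {2,3,4,5,6}
Are 4 and 7 in the same component? no

Answer: no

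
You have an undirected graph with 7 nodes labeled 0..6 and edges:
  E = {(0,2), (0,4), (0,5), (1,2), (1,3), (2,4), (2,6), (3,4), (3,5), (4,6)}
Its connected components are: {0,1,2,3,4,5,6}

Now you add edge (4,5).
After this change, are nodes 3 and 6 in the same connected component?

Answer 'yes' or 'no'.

Answer: yes

Derivation:
Initial components: {0,1,2,3,4,5,6}
Adding edge (4,5): both already in same component {0,1,2,3,4,5,6}. No change.
New components: {0,1,2,3,4,5,6}
Are 3 and 6 in the same component? yes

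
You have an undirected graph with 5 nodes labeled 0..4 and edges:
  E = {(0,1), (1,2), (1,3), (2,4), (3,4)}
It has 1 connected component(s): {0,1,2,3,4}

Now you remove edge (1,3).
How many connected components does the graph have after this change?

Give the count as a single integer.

Initial component count: 1
Remove (1,3): not a bridge. Count unchanged: 1.
  After removal, components: {0,1,2,3,4}
New component count: 1

Answer: 1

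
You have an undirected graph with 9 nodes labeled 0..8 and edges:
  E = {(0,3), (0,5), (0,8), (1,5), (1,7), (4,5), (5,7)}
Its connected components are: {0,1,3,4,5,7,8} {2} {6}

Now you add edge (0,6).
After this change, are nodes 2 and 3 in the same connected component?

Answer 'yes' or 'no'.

Answer: no

Derivation:
Initial components: {0,1,3,4,5,7,8} {2} {6}
Adding edge (0,6): merges {0,1,3,4,5,7,8} and {6}.
New components: {0,1,3,4,5,6,7,8} {2}
Are 2 and 3 in the same component? no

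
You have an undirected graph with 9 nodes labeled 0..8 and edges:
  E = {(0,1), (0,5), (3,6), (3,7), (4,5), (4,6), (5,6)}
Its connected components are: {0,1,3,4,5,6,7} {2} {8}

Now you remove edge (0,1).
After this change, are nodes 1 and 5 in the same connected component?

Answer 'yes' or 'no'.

Initial components: {0,1,3,4,5,6,7} {2} {8}
Removing edge (0,1): it was a bridge — component count 3 -> 4.
New components: {0,3,4,5,6,7} {1} {2} {8}
Are 1 and 5 in the same component? no

Answer: no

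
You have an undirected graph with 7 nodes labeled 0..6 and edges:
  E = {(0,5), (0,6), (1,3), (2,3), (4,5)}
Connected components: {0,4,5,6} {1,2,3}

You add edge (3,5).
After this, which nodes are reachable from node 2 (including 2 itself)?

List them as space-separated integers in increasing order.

Before: nodes reachable from 2: {1,2,3}
Adding (3,5): merges 2's component with another. Reachability grows.
After: nodes reachable from 2: {0,1,2,3,4,5,6}

Answer: 0 1 2 3 4 5 6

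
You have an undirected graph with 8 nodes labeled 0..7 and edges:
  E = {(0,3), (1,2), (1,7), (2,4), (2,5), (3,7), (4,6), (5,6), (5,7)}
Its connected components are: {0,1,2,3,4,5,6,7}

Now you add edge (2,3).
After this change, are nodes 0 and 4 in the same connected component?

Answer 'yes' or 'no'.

Initial components: {0,1,2,3,4,5,6,7}
Adding edge (2,3): both already in same component {0,1,2,3,4,5,6,7}. No change.
New components: {0,1,2,3,4,5,6,7}
Are 0 and 4 in the same component? yes

Answer: yes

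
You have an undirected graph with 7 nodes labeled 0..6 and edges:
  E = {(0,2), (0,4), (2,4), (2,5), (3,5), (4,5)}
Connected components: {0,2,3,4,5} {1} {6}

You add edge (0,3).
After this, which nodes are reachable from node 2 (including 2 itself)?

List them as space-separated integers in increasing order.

Answer: 0 2 3 4 5

Derivation:
Before: nodes reachable from 2: {0,2,3,4,5}
Adding (0,3): both endpoints already in same component. Reachability from 2 unchanged.
After: nodes reachable from 2: {0,2,3,4,5}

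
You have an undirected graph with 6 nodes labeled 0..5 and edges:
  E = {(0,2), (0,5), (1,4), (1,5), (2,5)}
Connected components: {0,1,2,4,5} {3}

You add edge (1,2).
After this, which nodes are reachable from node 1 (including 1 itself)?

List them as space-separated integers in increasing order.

Before: nodes reachable from 1: {0,1,2,4,5}
Adding (1,2): both endpoints already in same component. Reachability from 1 unchanged.
After: nodes reachable from 1: {0,1,2,4,5}

Answer: 0 1 2 4 5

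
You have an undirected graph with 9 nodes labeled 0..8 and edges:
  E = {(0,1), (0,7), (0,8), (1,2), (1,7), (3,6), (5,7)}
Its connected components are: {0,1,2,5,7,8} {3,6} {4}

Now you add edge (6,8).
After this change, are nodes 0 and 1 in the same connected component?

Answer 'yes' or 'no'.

Answer: yes

Derivation:
Initial components: {0,1,2,5,7,8} {3,6} {4}
Adding edge (6,8): merges {3,6} and {0,1,2,5,7,8}.
New components: {0,1,2,3,5,6,7,8} {4}
Are 0 and 1 in the same component? yes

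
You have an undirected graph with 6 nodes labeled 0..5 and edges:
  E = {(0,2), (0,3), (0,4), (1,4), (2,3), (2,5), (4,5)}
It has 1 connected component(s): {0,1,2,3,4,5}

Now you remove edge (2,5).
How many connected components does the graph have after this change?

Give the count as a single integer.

Initial component count: 1
Remove (2,5): not a bridge. Count unchanged: 1.
  After removal, components: {0,1,2,3,4,5}
New component count: 1

Answer: 1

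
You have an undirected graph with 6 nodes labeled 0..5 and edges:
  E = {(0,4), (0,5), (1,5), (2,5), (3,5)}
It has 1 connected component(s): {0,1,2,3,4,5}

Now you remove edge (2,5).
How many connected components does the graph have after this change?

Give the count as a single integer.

Answer: 2

Derivation:
Initial component count: 1
Remove (2,5): it was a bridge. Count increases: 1 -> 2.
  After removal, components: {0,1,3,4,5} {2}
New component count: 2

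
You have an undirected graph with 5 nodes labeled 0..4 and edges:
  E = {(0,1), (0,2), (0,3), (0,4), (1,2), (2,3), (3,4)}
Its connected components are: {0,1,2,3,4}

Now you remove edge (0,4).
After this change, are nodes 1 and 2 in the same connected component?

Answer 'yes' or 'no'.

Initial components: {0,1,2,3,4}
Removing edge (0,4): not a bridge — component count unchanged at 1.
New components: {0,1,2,3,4}
Are 1 and 2 in the same component? yes

Answer: yes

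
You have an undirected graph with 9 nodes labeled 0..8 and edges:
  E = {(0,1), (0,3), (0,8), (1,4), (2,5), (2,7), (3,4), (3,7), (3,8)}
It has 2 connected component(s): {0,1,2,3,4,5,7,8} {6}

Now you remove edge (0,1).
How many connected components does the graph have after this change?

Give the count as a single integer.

Answer: 2

Derivation:
Initial component count: 2
Remove (0,1): not a bridge. Count unchanged: 2.
  After removal, components: {0,1,2,3,4,5,7,8} {6}
New component count: 2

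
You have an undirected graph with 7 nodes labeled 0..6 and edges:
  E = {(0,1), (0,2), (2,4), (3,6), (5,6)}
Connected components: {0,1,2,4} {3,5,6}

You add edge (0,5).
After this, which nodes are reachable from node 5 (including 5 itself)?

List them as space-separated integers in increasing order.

Before: nodes reachable from 5: {3,5,6}
Adding (0,5): merges 5's component with another. Reachability grows.
After: nodes reachable from 5: {0,1,2,3,4,5,6}

Answer: 0 1 2 3 4 5 6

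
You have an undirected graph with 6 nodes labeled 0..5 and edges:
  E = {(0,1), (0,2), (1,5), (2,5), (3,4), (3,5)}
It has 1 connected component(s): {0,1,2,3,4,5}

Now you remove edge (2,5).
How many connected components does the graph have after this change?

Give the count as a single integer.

Answer: 1

Derivation:
Initial component count: 1
Remove (2,5): not a bridge. Count unchanged: 1.
  After removal, components: {0,1,2,3,4,5}
New component count: 1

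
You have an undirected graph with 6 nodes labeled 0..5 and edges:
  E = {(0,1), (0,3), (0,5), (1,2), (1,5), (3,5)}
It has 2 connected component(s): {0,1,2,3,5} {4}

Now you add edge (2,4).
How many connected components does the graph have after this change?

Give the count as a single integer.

Initial component count: 2
Add (2,4): merges two components. Count decreases: 2 -> 1.
New component count: 1

Answer: 1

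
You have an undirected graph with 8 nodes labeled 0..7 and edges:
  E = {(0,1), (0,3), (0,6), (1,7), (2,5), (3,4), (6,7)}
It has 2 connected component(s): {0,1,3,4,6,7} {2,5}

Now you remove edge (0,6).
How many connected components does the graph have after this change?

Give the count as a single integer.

Answer: 2

Derivation:
Initial component count: 2
Remove (0,6): not a bridge. Count unchanged: 2.
  After removal, components: {0,1,3,4,6,7} {2,5}
New component count: 2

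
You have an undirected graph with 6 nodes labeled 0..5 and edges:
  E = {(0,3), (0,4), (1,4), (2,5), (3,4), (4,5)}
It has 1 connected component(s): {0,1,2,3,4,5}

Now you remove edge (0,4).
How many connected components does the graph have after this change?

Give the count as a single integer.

Initial component count: 1
Remove (0,4): not a bridge. Count unchanged: 1.
  After removal, components: {0,1,2,3,4,5}
New component count: 1

Answer: 1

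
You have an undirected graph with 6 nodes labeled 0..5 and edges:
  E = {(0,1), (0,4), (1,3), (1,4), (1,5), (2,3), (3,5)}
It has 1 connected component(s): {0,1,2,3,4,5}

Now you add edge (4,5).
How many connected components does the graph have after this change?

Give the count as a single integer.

Answer: 1

Derivation:
Initial component count: 1
Add (4,5): endpoints already in same component. Count unchanged: 1.
New component count: 1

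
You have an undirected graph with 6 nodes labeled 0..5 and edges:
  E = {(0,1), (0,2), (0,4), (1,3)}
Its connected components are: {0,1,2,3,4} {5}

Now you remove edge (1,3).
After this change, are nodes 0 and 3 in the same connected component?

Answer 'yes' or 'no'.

Initial components: {0,1,2,3,4} {5}
Removing edge (1,3): it was a bridge — component count 2 -> 3.
New components: {0,1,2,4} {3} {5}
Are 0 and 3 in the same component? no

Answer: no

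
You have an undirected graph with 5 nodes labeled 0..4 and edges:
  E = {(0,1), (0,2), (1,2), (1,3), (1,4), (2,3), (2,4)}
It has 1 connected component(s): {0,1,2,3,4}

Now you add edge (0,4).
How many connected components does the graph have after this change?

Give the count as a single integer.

Initial component count: 1
Add (0,4): endpoints already in same component. Count unchanged: 1.
New component count: 1

Answer: 1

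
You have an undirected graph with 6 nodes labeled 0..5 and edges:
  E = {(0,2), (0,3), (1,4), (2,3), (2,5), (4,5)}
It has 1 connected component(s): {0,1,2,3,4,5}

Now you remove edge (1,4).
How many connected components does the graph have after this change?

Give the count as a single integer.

Answer: 2

Derivation:
Initial component count: 1
Remove (1,4): it was a bridge. Count increases: 1 -> 2.
  After removal, components: {0,2,3,4,5} {1}
New component count: 2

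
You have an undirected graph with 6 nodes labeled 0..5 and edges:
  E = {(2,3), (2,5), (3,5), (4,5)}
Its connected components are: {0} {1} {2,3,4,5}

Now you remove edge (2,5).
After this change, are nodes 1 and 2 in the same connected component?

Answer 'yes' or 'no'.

Initial components: {0} {1} {2,3,4,5}
Removing edge (2,5): not a bridge — component count unchanged at 3.
New components: {0} {1} {2,3,4,5}
Are 1 and 2 in the same component? no

Answer: no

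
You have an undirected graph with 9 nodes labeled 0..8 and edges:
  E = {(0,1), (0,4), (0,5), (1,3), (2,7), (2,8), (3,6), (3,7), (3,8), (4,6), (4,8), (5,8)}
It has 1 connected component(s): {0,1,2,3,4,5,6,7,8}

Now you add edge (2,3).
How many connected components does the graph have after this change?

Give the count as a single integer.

Initial component count: 1
Add (2,3): endpoints already in same component. Count unchanged: 1.
New component count: 1

Answer: 1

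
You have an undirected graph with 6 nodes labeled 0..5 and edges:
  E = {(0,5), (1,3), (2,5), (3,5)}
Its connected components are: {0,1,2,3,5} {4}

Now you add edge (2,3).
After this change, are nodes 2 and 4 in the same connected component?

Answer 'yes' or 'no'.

Answer: no

Derivation:
Initial components: {0,1,2,3,5} {4}
Adding edge (2,3): both already in same component {0,1,2,3,5}. No change.
New components: {0,1,2,3,5} {4}
Are 2 and 4 in the same component? no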